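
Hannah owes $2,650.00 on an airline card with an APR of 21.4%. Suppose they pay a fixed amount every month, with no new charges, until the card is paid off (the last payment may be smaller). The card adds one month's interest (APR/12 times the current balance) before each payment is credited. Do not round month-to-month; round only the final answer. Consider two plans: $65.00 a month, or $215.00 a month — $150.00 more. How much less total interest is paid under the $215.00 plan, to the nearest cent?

$1,755.81

Monthly rate r = 21.4%/12 = 1.78333% = 0.0178333.
At $65.00/mo: n = ⌈−ln(1 − rB₀/P)/ln(1+r)⌉ = 74 payments (last $29.96); total interest = total paid − $2,650.00 = $2,124.96.
At $215.00/mo: 15 payments (last $9.15); total interest $369.15.
Interest saved = $2,124.96 − $369.15 = $1,755.81.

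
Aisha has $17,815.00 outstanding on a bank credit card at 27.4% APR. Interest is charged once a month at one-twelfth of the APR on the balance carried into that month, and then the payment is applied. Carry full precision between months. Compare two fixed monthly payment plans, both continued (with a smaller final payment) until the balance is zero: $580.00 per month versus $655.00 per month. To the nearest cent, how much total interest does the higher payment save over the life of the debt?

Monthly rate r = 27.4%/12 = 2.28333% = 0.0228333.
At $580.00/mo: n = ⌈−ln(1 − rB₀/P)/ln(1+r)⌉ = 54 payments (last $306.94); total interest = total paid − $17,815.00 = $13,231.94.
At $655.00/mo: 43 payments (last $640.97); total interest $10,335.97.
Interest saved = $13,231.94 − $10,335.97 = $2,895.97.

$2,895.97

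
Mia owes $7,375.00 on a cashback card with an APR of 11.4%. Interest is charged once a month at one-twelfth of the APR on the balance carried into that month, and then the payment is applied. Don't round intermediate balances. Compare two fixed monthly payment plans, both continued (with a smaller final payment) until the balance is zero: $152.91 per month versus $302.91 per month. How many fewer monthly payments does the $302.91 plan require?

Monthly rate r = 11.4%/12 = 0.95% = 0.0095.
At $152.91/mo: n = ⌈−ln(1 − rB₀/P)/ln(1+r)⌉ = 65 payments (last $124.92); total interest = total paid − $7,375.00 = $2,536.16.
At $302.91/mo: 28 payments (last $248.90); total interest $1,052.47.
Payments saved = 65 − 28 = 37.

37 fewer payments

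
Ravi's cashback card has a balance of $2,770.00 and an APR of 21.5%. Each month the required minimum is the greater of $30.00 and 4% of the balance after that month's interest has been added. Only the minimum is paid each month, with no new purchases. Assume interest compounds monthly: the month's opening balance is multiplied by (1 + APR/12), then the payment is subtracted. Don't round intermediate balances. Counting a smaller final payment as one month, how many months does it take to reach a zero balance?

Monthly rate r = 21.5%/12 = 1.79167% = 0.0179167.
While 4% of the post-interest balance exceeds $30.00, each month B ← (B·(1+r))·(1 − 0.04), i.e. B shrinks by the factor (1+r)·0.96 = 0.9772.
This holds for months 1–58. Entering month 59 the balance is $726.98; 4% of the post-interest balance is now below $30.00, so the flat $30.00 minimum applies from here.
From month 59 a fixed $30.00 at rate r clears $726.98 in 33 more payments. Total: 58 + 33 = 91 months.

91 months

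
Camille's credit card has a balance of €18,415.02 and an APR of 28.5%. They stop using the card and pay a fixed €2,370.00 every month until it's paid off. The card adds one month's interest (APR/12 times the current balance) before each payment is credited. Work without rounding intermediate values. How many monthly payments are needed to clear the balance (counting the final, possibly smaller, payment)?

Monthly rate r = 28.5%/12 = 2.375% = 0.02375.
Recurrence: B ← B·(1+r) − €2,370.00.
Month 1: interest €437.36; balance after payment €16,482.38.
Month 2: interest €391.46; balance after payment €14,503.83.
Closed form: n = −ln(1 − rB₀/P)/ln(1+r) = −ln(0.81546)/ln(1.02375) ≈ 8.691, so the balance reaches zero during payment 9.

9 months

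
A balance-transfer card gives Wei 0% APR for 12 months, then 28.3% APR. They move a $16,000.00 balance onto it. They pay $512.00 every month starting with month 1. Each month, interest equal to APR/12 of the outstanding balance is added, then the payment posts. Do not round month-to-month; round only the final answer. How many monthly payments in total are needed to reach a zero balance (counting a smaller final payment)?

Promo months 1–12 at r₀ = 0%/12 = 0; months 13+ at r₁ = 28.3%/12 = 0.0235833.
After month 12 (no interest yet): B = $16,000.00 − 12·$512.00 = $9,856.00.
Then at r₁ with $512.00/mo: n₂ = −ln(1 − r₁·B/P)/ln(1+r₁) ≈ 25.96 → 26 more payments.

38 months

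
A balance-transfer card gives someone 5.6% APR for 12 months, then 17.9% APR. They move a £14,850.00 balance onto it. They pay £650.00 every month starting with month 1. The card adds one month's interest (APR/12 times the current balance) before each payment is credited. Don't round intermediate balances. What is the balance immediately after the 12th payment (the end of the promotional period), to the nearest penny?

£7,699.93

Promo months 1–12 at r₀ = 5.6%/12 = 0.00466667; months 13+ at r₁ = 17.9%/12 = 0.0149167.
After month 12: iterate B ← B·(1+r₀) − £650.00 for 12 months → £7,699.93.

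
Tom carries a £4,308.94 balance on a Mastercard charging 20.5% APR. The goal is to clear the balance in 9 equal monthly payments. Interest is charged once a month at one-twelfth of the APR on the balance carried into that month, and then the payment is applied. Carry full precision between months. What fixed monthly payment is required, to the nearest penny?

Monthly rate r = 20.5%/12 = 1.70833% = 0.0170833.
Level-payment amortization: P = B₀·r / (1 − (1+r)^(−n)) = 4308.94·0.0170833 / (1 − 1.01708^(−9)).
Denominator 1 − (1+r)^(−9) = 0.141399453.
P = 73.6111 / 0.141399453 ≈ 520.59.

£520.59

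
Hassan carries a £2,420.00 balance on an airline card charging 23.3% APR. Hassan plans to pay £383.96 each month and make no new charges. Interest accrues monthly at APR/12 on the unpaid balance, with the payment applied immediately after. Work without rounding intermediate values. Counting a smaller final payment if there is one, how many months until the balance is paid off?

7 months

Monthly rate r = 23.3%/12 = 1.94167% = 0.0194167.
Recurrence: B ← B·(1+r) − £383.96.
Month 1: interest £46.99; balance after payment £2,083.03.
Month 2: interest £40.45; balance after payment £1,739.51.
Closed form: n = −ln(1 − rB₀/P)/ln(1+r) = −ln(0.87762)/ln(1.01942) ≈ 6.788, so the balance reaches zero during payment 7.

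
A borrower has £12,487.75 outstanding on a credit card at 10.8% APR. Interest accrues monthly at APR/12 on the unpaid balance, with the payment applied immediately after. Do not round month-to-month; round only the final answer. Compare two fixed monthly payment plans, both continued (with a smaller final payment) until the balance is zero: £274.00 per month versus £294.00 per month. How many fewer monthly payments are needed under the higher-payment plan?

5 fewer payments

Monthly rate r = 10.8%/12 = 0.9% = 0.009.
At £274.00/mo: n = ⌈−ln(1 − rB₀/P)/ln(1+r)⌉ = 59 payments (last £253.16); total interest = total paid − £12,487.75 = £3,657.41.
At £294.00/mo: 54 payments (last £225.03); total interest £3,319.28.
Payments saved = 59 − 54 = 5.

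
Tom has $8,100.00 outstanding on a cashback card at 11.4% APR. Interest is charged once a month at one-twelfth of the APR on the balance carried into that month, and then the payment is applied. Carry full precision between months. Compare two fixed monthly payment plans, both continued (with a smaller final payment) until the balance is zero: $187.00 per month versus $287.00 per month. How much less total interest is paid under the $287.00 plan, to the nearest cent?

$1,011.06

Monthly rate r = 11.4%/12 = 0.95% = 0.0095.
At $187.00/mo: n = ⌈−ln(1 − rB₀/P)/ln(1+r)⌉ = 57 payments (last $13.61); total interest = total paid − $8,100.00 = $2,385.61.
At $287.00/mo: 34 payments (last $3.55); total interest $1,374.55.
Interest saved = $2,385.61 − $1,374.55 = $1,011.06.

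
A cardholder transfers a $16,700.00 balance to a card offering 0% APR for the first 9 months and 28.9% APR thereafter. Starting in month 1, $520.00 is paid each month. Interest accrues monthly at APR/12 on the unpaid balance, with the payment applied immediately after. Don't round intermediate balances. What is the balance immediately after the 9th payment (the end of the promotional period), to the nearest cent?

Promo months 1–9 at r₀ = 0%/12 = 0; months 10+ at r₁ = 28.9%/12 = 0.0240833.
After month 9 (no interest yet): B = $16,700.00 − 9·$520.00 = $12,020.00.

$12,020.00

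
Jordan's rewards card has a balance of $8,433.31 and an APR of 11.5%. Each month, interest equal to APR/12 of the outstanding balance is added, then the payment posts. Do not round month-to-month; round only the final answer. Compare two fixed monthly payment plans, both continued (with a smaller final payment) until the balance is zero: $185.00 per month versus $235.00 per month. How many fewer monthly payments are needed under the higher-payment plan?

16 fewer payments

Monthly rate r = 11.5%/12 = 0.958333% = 0.00958333.
At $185.00/mo: n = ⌈−ln(1 − rB₀/P)/ln(1+r)⌉ = 61 payments (last $38.28); total interest = total paid − $8,433.31 = $2,704.97.
At $235.00/mo: 45 payments (last $44.54); total interest $1,951.23.
Payments saved = 61 − 45 = 16.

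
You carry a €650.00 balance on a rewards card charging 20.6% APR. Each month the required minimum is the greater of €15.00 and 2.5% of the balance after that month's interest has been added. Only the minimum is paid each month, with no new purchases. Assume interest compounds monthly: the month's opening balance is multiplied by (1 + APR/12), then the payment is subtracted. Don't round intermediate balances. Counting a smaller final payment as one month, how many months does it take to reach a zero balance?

78 months

Monthly rate r = 20.6%/12 = 1.71667% = 0.0171667.
While 2.5% of the post-interest balance exceeds €15.00, each month B ← (B·(1+r))·(1 − 0.025), i.e. B shrinks by the factor (1+r)·0.975 = 0.99174.
This holds for months 1–12. Entering month 13 the balance is €588.40; 2.5% of the post-interest balance is now below €15.00, so the flat €15.00 minimum applies from here.
From month 13 a fixed €15.00 at rate r clears €588.40 in 66 more payments. Total: 12 + 66 = 78 months.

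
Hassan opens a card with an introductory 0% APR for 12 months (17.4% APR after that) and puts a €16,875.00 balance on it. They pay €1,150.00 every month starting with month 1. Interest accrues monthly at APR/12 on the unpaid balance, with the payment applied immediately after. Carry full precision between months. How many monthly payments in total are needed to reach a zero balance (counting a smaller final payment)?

15 months

Promo months 1–12 at r₀ = 0%/12 = 0; months 13+ at r₁ = 17.4%/12 = 0.0145.
After month 12 (no interest yet): B = €16,875.00 − 12·€1,150.00 = €3,075.00.
Then at r₁ with €1,150.00/mo: n₂ = −ln(1 − r₁·B/P)/ln(1+r₁) ≈ 2.75 → 3 more payments.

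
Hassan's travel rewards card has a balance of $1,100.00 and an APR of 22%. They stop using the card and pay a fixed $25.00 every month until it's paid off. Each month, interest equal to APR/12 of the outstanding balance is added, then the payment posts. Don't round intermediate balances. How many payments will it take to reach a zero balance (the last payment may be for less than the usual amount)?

Monthly rate r = 22%/12 = 1.83333% = 0.0183333.
Recurrence: B ← B·(1+r) − $25.00.
Month 1: interest $20.17; balance after payment $1,095.17.
Month 2: interest $20.08; balance after payment $1,090.24.
Closed form: n = −ln(1 − rB₀/P)/ln(1+r) = −ln(0.19333)/ln(1.01833) ≈ 90.456, so the balance reaches zero during payment 91.

91 months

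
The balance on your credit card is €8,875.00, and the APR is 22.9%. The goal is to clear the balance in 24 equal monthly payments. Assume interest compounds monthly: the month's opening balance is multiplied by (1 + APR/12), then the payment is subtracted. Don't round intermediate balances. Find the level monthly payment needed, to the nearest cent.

Monthly rate r = 22.9%/12 = 1.90833% = 0.0190833.
Level-payment amortization: P = B₀·r / (1 − (1+r)^(−n)) = 8875.00·0.0190833 / (1 − 1.01908^(−24)).
Denominator 1 − (1+r)^(−24) = 0.364717013.
P = 169.365 / 0.364717013 ≈ 464.37.

€464.37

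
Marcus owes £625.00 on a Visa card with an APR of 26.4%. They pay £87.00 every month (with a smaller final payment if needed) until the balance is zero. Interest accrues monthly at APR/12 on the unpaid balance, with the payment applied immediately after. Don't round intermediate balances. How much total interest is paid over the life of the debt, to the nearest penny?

£62.84

Monthly rate r = 26.4%/12 = 2.2% = 0.022.
Payoff takes n = ⌈−ln(1 − rB₀/P)/ln(1+r)⌉ = ⌈7.905⌉ = 8 payments; the last is £78.84.
Total paid = 7·£87.00 + £78.84 = £687.84.
Total interest = total paid − principal = £687.84 − £625.00 = £62.84.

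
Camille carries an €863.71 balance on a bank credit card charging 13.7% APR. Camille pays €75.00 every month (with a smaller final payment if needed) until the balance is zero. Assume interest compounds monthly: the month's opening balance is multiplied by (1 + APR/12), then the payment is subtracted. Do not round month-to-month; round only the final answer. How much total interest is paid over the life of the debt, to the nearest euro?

€68

Monthly rate r = 13.7%/12 = 1.14167% = 0.0114167.
Payoff takes n = ⌈−ln(1 − rB₀/P)/ln(1+r)⌉ = ⌈12.417⌉ = 13 payments; the last is €31.39.
Total paid = 12·€75.00 + €31.39 = €931.39.
Total interest = total paid − principal = €931.39 − €863.71 = €67.68.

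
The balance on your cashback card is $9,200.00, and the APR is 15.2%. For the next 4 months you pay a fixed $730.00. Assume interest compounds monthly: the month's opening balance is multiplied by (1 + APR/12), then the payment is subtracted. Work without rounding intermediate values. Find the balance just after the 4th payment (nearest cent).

Monthly rate r = 15.2%/12 = 1.26667% = 0.0126667.
Each month: B ← B·(1+r) − $730.00.
Month 1: interest $116.53; balance after payment $8,586.53.
Month 2: interest $108.76; balance after payment $7,965.30.
Month 3: interest $100.89; balance after payment $7,336.19.
Month 4: interest $92.93; balance after payment $6,699.11.

$6,699.11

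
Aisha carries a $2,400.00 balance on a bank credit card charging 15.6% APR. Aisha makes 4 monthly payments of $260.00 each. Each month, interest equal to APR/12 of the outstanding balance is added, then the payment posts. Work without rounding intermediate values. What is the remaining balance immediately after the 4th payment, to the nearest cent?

$1,466.80

Monthly rate r = 15.6%/12 = 1.3% = 0.013.
Each month: B ← B·(1+r) − $260.00.
Month 1: interest $31.20; balance after payment $2,171.20.
Month 2: interest $28.23; balance after payment $1,939.43.
Month 3: interest $25.21; balance after payment $1,704.64.
Month 4: interest $22.16; balance after payment $1,466.80.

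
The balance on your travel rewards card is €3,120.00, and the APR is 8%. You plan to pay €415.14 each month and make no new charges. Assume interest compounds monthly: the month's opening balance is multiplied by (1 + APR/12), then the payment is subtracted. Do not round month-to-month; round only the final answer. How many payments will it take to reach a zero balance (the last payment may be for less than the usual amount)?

Monthly rate r = 8%/12 = 0.666667% = 0.00666667.
Recurrence: B ← B·(1+r) − €415.14.
Month 1: interest €20.80; balance after payment €2,725.66.
Month 2: interest €18.17; balance after payment €2,328.69.
Closed form: n = −ln(1 − rB₀/P)/ln(1+r) = −ln(0.9499)/ln(1.00667) ≈ 7.736, so the balance reaches zero during payment 8.

8 months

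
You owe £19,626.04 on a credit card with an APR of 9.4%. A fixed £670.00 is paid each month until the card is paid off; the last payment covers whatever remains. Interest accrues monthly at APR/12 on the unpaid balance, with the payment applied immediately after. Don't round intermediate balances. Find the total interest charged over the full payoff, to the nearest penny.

Monthly rate r = 9.4%/12 = 0.783333% = 0.00783333.
Payoff takes n = ⌈−ln(1 − rB₀/P)/ln(1+r)⌉ = ⌈33.406⌉ = 34 payments; the last is £272.76.
Total paid = 33·£670.00 + £272.76 = £22,382.76.
Total interest = total paid − principal = £22,382.76 − £19,626.04 = £2,756.72.

£2,756.72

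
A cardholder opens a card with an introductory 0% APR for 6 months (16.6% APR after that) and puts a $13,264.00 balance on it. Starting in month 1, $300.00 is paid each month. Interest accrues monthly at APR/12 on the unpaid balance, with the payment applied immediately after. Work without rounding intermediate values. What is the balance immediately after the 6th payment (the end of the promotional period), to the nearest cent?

$11,464.00

Promo months 1–6 at r₀ = 0%/12 = 0; months 7+ at r₁ = 16.6%/12 = 0.0138333.
After month 6 (no interest yet): B = $13,264.00 − 6·$300.00 = $11,464.00.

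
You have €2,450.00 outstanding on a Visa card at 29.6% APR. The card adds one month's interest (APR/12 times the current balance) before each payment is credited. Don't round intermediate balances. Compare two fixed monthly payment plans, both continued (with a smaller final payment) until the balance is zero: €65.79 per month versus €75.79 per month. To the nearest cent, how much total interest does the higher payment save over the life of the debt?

Monthly rate r = 29.6%/12 = 2.46667% = 0.0246667.
At €65.79/mo: n = ⌈−ln(1 − rB₀/P)/ln(1+r)⌉ = 103 payments (last €61.22); total interest = total paid − €2,450.00 = €4,321.80.
At €75.79/mo: 66 payments (last €39.23); total interest €2,515.58.
Interest saved = €4,321.80 − €2,515.58 = €1,806.22.

€1,806.22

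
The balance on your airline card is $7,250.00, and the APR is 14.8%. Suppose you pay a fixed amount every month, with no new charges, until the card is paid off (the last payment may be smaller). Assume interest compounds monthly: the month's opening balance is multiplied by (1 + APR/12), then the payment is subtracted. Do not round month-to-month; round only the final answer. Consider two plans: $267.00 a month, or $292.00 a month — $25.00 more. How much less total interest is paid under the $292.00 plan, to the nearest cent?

$173.75

Monthly rate r = 14.8%/12 = 1.23333% = 0.0123333.
At $267.00/mo: n = ⌈−ln(1 − rB₀/P)/ln(1+r)⌉ = 34 payments (last $72.16); total interest = total paid − $7,250.00 = $1,633.16.
At $292.00/mo: 30 payments (last $241.41); total interest $1,459.41.
Interest saved = $1,633.16 − $1,459.41 = $173.75.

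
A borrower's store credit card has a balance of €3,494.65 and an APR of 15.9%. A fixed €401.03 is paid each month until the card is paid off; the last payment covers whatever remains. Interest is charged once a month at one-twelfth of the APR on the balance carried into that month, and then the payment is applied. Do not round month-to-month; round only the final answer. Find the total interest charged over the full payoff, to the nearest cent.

€243.89

Monthly rate r = 15.9%/12 = 1.325% = 0.01325.
Payoff takes n = ⌈−ln(1 − rB₀/P)/ln(1+r)⌉ = ⌈9.321⌉ = 10 payments; the last is €129.27.
Total paid = 9·€401.03 + €129.27 = €3,738.54.
Total interest = total paid − principal = €3,738.54 − €3,494.65 = €243.89.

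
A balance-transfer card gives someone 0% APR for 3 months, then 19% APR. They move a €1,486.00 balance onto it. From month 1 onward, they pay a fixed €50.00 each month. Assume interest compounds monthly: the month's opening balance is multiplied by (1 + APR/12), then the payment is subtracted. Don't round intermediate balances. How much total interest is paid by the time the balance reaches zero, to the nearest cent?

Promo months 1–3 at r₀ = 0%/12 = 0; months 4+ at r₁ = 19%/12 = 0.0158333.
After month 3 (no interest yet): B = €1,486.00 − 3·€50.00 = €1,336.00.
Then at r₁ with €50.00/mo: n₂ = −ln(1 − r₁·B/P)/ln(1+r₁) ≈ 35.01 → 36 more payments.
Total paid = 38·€50.00 + €0.65 = €1,900.65; interest = €1,900.65 − €1,486.00 = €414.65.

€414.65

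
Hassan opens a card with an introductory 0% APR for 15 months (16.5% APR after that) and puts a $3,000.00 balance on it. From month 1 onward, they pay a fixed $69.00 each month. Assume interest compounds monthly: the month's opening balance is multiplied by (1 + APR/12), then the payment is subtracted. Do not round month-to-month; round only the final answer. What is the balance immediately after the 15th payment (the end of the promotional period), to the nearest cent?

Promo months 1–15 at r₀ = 0%/12 = 0; months 16+ at r₁ = 16.5%/12 = 0.01375.
After month 15 (no interest yet): B = $3,000.00 − 15·$69.00 = $1,965.00.

$1,965.00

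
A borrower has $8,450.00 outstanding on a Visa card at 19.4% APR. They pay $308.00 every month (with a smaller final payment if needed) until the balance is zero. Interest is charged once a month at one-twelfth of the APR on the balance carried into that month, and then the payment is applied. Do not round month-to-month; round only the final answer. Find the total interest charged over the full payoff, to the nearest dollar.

Monthly rate r = 19.4%/12 = 1.61667% = 0.0161667.
Payoff takes n = ⌈−ln(1 − rB₀/P)/ln(1+r)⌉ = ⌈36.549⌉ = 37 payments; the last is $169.67.
Total paid = 36·$308.00 + $169.67 = $11,257.67.
Total interest = total paid − principal = $11,257.67 − $8,450.00 = $2,807.67.

$2,808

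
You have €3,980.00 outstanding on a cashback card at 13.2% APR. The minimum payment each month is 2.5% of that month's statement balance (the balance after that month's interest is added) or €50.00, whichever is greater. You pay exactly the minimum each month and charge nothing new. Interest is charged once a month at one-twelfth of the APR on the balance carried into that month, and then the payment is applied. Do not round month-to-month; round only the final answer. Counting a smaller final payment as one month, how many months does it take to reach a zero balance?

101 months

Monthly rate r = 13.2%/12 = 1.1% = 0.011.
While 2.5% of the post-interest balance exceeds €50.00, each month B ← (B·(1+r))·(1 − 0.025), i.e. B shrinks by the factor (1+r)·0.975 = 0.98572.
This holds for months 1–49. Entering month 50 the balance is €1,967.51; 2.5% of the post-interest balance is now below €50.00, so the flat €50.00 minimum applies from here.
From month 50 a fixed €50.00 at rate r clears €1,967.51 in 52 more payments. Total: 49 + 52 = 101 months.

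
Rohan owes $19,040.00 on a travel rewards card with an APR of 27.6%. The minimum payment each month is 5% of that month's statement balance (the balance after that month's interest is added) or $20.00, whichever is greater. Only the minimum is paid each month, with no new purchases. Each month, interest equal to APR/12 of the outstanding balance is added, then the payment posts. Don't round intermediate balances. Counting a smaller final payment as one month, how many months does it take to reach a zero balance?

163 months

Monthly rate r = 27.6%/12 = 2.3% = 0.023.
While 5% of the post-interest balance exceeds $20.00, each month B ← (B·(1+r))·(1 − 0.05), i.e. B shrinks by the factor (1+r)·0.95 = 0.97185.
This holds for months 1–137. Entering month 138 the balance is $380.86; 5% of the post-interest balance is now below $20.00, so the flat $20.00 minimum applies from here.
From month 138 a fixed $20.00 at rate r clears $380.86 in 26 more payments. Total: 137 + 26 = 163 months.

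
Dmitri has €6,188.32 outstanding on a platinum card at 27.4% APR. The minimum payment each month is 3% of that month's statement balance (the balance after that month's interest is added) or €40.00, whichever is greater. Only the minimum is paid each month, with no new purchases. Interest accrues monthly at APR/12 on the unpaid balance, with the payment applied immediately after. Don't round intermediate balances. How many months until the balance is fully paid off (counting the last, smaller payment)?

Monthly rate r = 27.4%/12 = 2.28333% = 0.0228333.
While 3% of the post-interest balance exceeds €40.00, each month B ← (B·(1+r))·(1 − 0.03), i.e. B shrinks by the factor (1+r)·0.97 = 0.99215.
This holds for months 1–198. Entering month 199 the balance is €1,299.39; 3% of the post-interest balance is now below €40.00, so the flat €40.00 minimum applies from here.
From month 199 a fixed €40.00 at rate r clears €1,299.39 in 60 more payments. Total: 198 + 60 = 258 months.

258 months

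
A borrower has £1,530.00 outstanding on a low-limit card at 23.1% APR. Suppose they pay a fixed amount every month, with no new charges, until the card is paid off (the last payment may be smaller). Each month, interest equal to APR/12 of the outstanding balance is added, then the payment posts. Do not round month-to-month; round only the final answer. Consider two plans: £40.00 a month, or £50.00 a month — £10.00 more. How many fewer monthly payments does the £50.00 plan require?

Monthly rate r = 23.1%/12 = 1.925% = 0.01925.
At £40.00/mo: n = ⌈−ln(1 − rB₀/P)/ln(1+r)⌉ = 70 payments (last £36.46); total interest = total paid − £1,530.00 = £1,266.46.
At £50.00/mo: 47 payments (last £32.10); total interest £802.10.
Payments saved = 70 − 47 = 23.

23 fewer payments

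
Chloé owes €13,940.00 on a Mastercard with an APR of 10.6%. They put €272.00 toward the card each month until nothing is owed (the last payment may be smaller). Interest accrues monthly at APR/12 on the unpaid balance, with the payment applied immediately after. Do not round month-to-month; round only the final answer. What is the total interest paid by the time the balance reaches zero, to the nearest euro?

€4,703

Monthly rate r = 10.6%/12 = 0.883333% = 0.00883333.
Payoff takes n = ⌈−ln(1 − rB₀/P)/ln(1+r)⌉ = ⌈68.539⌉ = 69 payments; the last is €147.03.
Total paid = 68·€272.00 + €147.03 = €18,643.03.
Total interest = total paid − principal = €18,643.03 − €13,940.00 = €4,703.03.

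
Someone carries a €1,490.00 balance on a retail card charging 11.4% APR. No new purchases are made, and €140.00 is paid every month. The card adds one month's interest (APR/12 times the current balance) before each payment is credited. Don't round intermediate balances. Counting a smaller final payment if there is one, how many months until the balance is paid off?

Monthly rate r = 11.4%/12 = 0.95% = 0.0095.
Recurrence: B ← B·(1+r) − €140.00.
Month 1: interest €14.15; balance after payment €1,364.15.
Month 2: interest €12.96; balance after payment €1,237.11.
Closed form: n = −ln(1 − rB₀/P)/ln(1+r) = −ln(0.89889)/ln(1.0095) ≈ 11.273, so the balance reaches zero during payment 12.

12 months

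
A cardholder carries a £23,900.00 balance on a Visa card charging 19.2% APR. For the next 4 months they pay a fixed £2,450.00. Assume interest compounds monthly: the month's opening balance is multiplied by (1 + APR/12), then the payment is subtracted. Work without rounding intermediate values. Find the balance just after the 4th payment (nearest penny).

£15,428.98

Monthly rate r = 19.2%/12 = 1.6% = 0.016.
Each month: B ← B·(1+r) − £2,450.00.
Month 1: interest £382.40; balance after payment £21,832.40.
Month 2: interest £349.32; balance after payment £19,731.72.
Month 3: interest £315.71; balance after payment £17,597.43.
Month 4: interest £281.56; balance after payment £15,428.98.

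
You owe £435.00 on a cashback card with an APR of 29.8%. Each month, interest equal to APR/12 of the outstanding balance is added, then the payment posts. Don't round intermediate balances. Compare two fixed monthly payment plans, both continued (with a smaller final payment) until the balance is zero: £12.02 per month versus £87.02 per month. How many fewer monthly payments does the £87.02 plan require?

88 fewer payments

Monthly rate r = 29.8%/12 = 2.48333% = 0.0248333.
At £12.02/mo: n = ⌈−ln(1 − rB₀/P)/ln(1+r)⌉ = 94 payments (last £4.19); total interest = total paid − £435.00 = £687.05.
At £87.02/mo: 6 payments (last £35.37); total interest £35.47.
Payments saved = 94 − 6 = 88.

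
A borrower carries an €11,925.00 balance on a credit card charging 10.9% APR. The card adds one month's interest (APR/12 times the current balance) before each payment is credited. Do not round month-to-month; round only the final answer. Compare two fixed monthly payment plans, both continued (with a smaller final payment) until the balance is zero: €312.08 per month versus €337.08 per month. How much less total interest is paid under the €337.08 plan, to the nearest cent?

Monthly rate r = 10.9%/12 = 0.908333% = 0.00908333.
At €312.08/mo: n = ⌈−ln(1 − rB₀/P)/ln(1+r)⌉ = 48 payments (last €45.77); total interest = total paid − €11,925.00 = €2,788.53.
At €337.08/mo: 43 payments (last €293.31); total interest €2,525.67.
Interest saved = €2,788.53 − €2,525.67 = €262.86.

€262.86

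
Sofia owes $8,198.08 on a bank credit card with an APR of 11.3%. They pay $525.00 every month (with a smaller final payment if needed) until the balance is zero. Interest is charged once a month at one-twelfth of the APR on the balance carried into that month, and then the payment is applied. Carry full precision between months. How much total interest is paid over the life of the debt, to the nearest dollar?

Monthly rate r = 11.3%/12 = 0.941667% = 0.00941667.
Payoff takes n = ⌈−ln(1 − rB₀/P)/ln(1+r)⌉ = ⌈16.969⌉ = 17 payments; the last is $509.06.
Total paid = 16·$525.00 + $509.06 = $8,909.06.
Total interest = total paid − principal = $8,909.06 − $8,198.08 = $710.98.

$711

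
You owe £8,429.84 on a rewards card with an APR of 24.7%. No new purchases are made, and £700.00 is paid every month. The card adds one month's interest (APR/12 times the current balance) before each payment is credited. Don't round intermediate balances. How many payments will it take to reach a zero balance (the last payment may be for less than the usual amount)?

Monthly rate r = 24.7%/12 = 2.05833% = 0.0205833.
Recurrence: B ← B·(1+r) − £700.00.
Month 1: interest £173.51; balance after payment £7,903.35.
Month 2: interest £162.68; balance after payment £7,366.03.
Closed form: n = −ln(1 − rB₀/P)/ln(1+r) = −ln(0.75212)/ln(1.02058) ≈ 13.981, so the balance reaches zero during payment 14.

14 payments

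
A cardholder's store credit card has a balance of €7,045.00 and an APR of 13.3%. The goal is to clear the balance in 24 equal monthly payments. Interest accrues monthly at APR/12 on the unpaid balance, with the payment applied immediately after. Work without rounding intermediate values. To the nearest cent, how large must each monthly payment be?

€335.93

Monthly rate r = 13.3%/12 = 1.10833% = 0.0110833.
Level-payment amortization: P = B₀·r / (1 − (1+r)^(−n)) = 7045.00·0.0110833 / (1 − 1.01108^(−24)).
Denominator 1 − (1+r)^(−24) = 0.232438536.
P = 78.0821 / 0.232438536 ≈ 335.93.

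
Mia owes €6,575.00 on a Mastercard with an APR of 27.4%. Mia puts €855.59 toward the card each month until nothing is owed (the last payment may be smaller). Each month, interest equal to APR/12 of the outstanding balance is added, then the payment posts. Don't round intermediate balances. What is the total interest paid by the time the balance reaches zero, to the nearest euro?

€739

Monthly rate r = 27.4%/12 = 2.28333% = 0.0228333.
Payoff takes n = ⌈−ln(1 − rB₀/P)/ln(1+r)⌉ = ⌈8.546⌉ = 9 payments; the last is €469.58.
Total paid = 8·€855.59 + €469.58 = €7,314.30.
Total interest = total paid − principal = €7,314.30 − €6,575.00 = €739.30.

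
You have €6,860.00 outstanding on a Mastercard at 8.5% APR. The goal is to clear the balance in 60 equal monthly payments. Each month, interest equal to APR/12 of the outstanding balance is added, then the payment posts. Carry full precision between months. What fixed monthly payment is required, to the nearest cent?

€140.74

Monthly rate r = 8.5%/12 = 0.708333% = 0.00708333.
Level-payment amortization: P = B₀·r / (1 − (1+r)^(−n)) = 6860.00·0.00708333 / (1 − 1.00708^(−60)).
Denominator 1 − (1+r)^(−60) = 0.345250044.
P = 48.5917 / 0.345250044 ≈ 140.74.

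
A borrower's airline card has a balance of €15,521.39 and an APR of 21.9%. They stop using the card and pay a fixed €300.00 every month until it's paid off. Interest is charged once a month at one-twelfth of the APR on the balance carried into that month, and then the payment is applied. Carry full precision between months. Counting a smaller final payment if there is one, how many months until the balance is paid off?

160 payments

Monthly rate r = 21.9%/12 = 1.825% = 0.01825.
Recurrence: B ← B·(1+r) − €300.00.
Month 1: interest €283.27; balance after payment €15,504.66.
Month 2: interest €282.96; balance after payment €15,487.62.
Closed form: n = −ln(1 − rB₀/P)/ln(1+r) = −ln(0.055782)/ln(1.01825) ≈ 159.592, so the balance reaches zero during payment 160.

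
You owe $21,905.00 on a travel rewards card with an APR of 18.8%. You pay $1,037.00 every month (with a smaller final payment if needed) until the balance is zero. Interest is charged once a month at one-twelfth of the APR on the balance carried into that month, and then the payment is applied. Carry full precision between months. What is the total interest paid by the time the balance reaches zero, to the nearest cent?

$4,904.37

Monthly rate r = 18.8%/12 = 1.56667% = 0.0156667.
Payoff takes n = ⌈−ln(1 − rB₀/P)/ln(1+r)⌉ = ⌈25.852⌉ = 26 payments; the last is $884.37.
Total paid = 25·$1,037.00 + $884.37 = $26,809.37.
Total interest = total paid − principal = $26,809.37 − $21,905.00 = $4,904.37.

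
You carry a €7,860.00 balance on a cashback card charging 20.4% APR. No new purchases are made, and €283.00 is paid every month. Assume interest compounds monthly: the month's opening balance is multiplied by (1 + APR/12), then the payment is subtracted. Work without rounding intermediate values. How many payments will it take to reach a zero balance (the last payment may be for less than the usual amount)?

Monthly rate r = 20.4%/12 = 1.7% = 0.017.
Recurrence: B ← B·(1+r) − €283.00.
Month 1: interest €133.62; balance after payment €7,710.62.
Month 2: interest €131.08; balance after payment €7,558.70.
Closed form: n = −ln(1 − rB₀/P)/ln(1+r) = −ln(0.52784)/ln(1.017) ≈ 37.904, so the balance reaches zero during payment 38.

38 payments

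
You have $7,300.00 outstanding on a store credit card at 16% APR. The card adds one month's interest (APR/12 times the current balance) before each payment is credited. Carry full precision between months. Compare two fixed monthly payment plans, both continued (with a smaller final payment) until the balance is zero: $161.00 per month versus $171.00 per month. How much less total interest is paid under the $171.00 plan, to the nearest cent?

Monthly rate r = 16%/12 = 1.33333% = 0.0133333.
At $161.00/mo: n = ⌈−ln(1 − rB₀/P)/ln(1+r)⌉ = 71 payments (last $7.06); total interest = total paid − $7,300.00 = $3,977.06.
At $171.00/mo: 64 payments (last $99.22); total interest $3,572.22.
Interest saved = $3,977.06 − $3,572.22 = $404.84.

$404.84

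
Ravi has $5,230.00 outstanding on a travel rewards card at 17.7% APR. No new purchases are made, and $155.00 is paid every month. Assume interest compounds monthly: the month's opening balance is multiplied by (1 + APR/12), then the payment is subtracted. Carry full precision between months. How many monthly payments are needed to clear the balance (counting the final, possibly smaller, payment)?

48 payments

Monthly rate r = 17.7%/12 = 1.475% = 0.01475.
Recurrence: B ← B·(1+r) − $155.00.
Month 1: interest $77.14; balance after payment $5,152.14.
Month 2: interest $75.99; balance after payment $5,073.14.
Closed form: n = −ln(1 − rB₀/P)/ln(1+r) = −ln(0.50231)/ln(1.01475) ≈ 47.024, so the balance reaches zero during payment 48.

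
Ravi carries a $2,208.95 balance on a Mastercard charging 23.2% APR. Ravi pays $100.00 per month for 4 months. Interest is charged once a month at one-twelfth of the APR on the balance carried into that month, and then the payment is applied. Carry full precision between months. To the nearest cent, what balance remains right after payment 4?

$1,973.04

Monthly rate r = 23.2%/12 = 1.93333% = 0.0193333.
Each month: B ← B·(1+r) − $100.00.
Month 1: interest $42.71; balance after payment $2,151.66.
Month 2: interest $41.60; balance after payment $2,093.26.
Month 3: interest $40.47; balance after payment $2,033.72.
Month 4: interest $39.32; balance after payment $1,973.04.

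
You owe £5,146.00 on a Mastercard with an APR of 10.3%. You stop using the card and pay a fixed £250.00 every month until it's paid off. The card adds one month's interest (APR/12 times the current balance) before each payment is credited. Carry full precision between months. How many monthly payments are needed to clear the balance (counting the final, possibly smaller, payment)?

23 payments

Monthly rate r = 10.3%/12 = 0.858333% = 0.00858333.
Recurrence: B ← B·(1+r) − £250.00.
Month 1: interest £44.17; balance after payment £4,940.17.
Month 2: interest £42.40; balance after payment £4,732.57.
Closed form: n = −ln(1 − rB₀/P)/ln(1+r) = −ln(0.82332)/ln(1.00858) ≈ 22.747, so the balance reaches zero during payment 23.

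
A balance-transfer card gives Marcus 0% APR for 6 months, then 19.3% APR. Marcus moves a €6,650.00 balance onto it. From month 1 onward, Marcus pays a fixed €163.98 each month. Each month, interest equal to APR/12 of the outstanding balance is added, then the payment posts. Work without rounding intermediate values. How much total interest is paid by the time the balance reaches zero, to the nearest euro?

Promo months 1–6 at r₀ = 0%/12 = 0; months 7+ at r₁ = 19.3%/12 = 0.0160833.
After month 6 (no interest yet): B = €6,650.00 − 6·€163.98 = €5,666.12.
Then at r₁ with €163.98/mo: n₂ = −ln(1 − r₁·B/P)/ln(1+r₁) ≈ 50.85 → 51 more payments.
Total paid = 56·€163.98 + €139.68 = €9,322.56; interest = €9,322.56 − €6,650.00 = €2,672.56.

€2,673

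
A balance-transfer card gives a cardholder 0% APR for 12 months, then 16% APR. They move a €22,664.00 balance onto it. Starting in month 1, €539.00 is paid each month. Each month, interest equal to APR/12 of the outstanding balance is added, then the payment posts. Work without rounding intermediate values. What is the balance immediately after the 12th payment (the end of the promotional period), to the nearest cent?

€16,196.00

Promo months 1–12 at r₀ = 0%/12 = 0; months 13+ at r₁ = 16%/12 = 0.0133333.
After month 12 (no interest yet): B = €22,664.00 − 12·€539.00 = €16,196.00.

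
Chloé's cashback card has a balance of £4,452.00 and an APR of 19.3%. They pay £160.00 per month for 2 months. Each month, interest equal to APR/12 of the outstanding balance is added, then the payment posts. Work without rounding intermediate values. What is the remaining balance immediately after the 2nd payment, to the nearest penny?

Monthly rate r = 19.3%/12 = 1.60833% = 0.0160833.
Each month: B ← B·(1+r) − £160.00.
Month 1: interest £71.60; balance after payment £4,363.60.
Month 2: interest £70.18; balance after payment £4,273.78.

£4,273.78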